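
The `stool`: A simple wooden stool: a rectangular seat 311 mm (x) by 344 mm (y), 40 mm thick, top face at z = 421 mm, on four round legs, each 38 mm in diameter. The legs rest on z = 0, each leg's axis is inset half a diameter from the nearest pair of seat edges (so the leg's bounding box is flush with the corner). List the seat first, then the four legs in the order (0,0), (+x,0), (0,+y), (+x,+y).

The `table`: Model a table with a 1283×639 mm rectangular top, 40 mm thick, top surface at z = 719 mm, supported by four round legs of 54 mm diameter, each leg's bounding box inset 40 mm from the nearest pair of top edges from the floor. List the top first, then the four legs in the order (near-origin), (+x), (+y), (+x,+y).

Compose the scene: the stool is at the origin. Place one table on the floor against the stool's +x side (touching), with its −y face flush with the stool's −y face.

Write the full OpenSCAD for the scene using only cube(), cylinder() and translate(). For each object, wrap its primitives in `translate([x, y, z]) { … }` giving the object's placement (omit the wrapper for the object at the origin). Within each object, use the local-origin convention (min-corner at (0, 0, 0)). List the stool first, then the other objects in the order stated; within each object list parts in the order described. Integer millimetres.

translate([0, 0, 381]) cube([311, 344, 40]);
translate([19, 19, 0]) cylinder(h = 381, r = 19);
translate([292, 19, 0]) cylinder(h = 381, r = 19);
translate([19, 325, 0]) cylinder(h = 381, r = 19);
translate([292, 325, 0]) cylinder(h = 381, r = 19);
translate([311, 0, 0]) {
  translate([0, 0, 679]) cube([1283, 639, 40]);
  translate([67, 67, 0]) cylinder(h = 679, r = 27);
  translate([1216, 67, 0]) cylinder(h = 679, r = 27);
  translate([67, 572, 0]) cylinder(h = 679, r = 27);
  translate([1216, 572, 0]) cylinder(h = 679, r = 27);
}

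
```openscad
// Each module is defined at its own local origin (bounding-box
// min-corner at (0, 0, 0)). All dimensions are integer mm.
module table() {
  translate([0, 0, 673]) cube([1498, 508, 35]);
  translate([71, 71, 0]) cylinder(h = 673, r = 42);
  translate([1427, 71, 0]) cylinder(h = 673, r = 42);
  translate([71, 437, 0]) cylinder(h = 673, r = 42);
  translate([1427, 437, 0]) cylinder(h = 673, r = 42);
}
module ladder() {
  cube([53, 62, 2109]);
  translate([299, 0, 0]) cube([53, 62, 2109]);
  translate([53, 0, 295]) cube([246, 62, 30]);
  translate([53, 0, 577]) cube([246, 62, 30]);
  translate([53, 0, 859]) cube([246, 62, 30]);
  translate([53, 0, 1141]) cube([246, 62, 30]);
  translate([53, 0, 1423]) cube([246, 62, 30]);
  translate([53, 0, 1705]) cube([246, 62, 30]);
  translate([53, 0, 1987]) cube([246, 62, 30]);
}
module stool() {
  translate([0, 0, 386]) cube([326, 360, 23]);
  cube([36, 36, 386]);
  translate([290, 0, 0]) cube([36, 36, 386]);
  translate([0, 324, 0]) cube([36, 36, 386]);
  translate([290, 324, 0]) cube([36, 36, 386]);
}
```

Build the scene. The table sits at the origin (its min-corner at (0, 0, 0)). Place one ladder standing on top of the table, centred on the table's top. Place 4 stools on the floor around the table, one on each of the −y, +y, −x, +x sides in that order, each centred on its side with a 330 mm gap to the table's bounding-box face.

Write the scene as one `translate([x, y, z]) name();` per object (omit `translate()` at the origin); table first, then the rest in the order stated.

table();
translate([573, 223, 708]) ladder();
translate([586, -690, 0]) stool();
translate([586, 838, 0]) stool();
translate([-656, 74, 0]) stool();
translate([1828, 74, 0]) stool();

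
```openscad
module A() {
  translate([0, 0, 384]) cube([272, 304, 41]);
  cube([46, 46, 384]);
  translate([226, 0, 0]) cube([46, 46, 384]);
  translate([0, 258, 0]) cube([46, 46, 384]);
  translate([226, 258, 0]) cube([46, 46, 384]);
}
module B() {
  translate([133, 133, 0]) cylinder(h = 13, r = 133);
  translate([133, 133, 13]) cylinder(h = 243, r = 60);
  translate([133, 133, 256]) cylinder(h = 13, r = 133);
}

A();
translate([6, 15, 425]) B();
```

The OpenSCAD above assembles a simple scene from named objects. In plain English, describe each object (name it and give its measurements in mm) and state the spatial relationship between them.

A is a simple wooden stool: a rectangular seat 272 mm (x) by 304 mm (y), 41 mm thick, top face at z = 425 mm, on four square legs, each 46×46 mm in cross-section. The legs rest on z = 0, each flush with a corner of the seat.

B is a spool: two coaxial disc flanges of radius 133 mm and thickness 13 mm, joined by a core cylinder of radius 60 mm and height 243 mm. The lower flange rests on z = 0 and the three cylinders share a vertical axis.

The spool is on top of the stool.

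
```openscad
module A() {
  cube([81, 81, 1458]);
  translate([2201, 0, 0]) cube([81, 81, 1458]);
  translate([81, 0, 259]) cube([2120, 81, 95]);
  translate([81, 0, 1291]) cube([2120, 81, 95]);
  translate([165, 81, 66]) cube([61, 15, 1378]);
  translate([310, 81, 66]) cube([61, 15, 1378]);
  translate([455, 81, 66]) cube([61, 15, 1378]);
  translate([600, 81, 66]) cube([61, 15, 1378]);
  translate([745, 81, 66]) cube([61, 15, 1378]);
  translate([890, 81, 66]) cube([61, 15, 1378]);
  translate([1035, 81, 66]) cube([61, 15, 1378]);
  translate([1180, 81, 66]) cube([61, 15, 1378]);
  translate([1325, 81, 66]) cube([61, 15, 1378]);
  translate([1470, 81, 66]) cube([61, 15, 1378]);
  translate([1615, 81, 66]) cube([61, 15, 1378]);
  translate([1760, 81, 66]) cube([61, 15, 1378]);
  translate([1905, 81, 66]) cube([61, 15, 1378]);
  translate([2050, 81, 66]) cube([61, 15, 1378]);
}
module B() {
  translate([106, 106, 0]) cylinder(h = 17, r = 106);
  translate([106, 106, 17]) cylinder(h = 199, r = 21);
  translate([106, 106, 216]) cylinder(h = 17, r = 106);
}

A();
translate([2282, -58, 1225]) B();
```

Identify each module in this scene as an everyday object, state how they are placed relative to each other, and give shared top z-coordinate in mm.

Both tops at z = 1458 mm.

A is a fence section. B is a spool. The spool is beside the fence section with their tops flush at z = 1458. The shared top z-coordinate is 1458 mm.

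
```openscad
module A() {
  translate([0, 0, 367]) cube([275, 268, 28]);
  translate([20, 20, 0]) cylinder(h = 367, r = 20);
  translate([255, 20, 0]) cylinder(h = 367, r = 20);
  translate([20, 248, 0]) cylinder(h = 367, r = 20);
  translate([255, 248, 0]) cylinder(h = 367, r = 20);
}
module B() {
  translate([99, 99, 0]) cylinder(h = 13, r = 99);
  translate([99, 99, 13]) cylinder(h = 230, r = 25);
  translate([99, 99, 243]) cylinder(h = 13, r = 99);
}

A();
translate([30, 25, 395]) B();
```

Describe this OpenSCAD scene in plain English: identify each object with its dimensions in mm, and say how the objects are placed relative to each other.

A is a four-legged stool. The seat is 275×268 mm, 28 mm thick, top at z = 395 mm. It stands on four round legs, each 40 mm in diameter, from z = 0 to the seat underside, each leg's axis is inset half a diameter from the nearest pair of seat edges (so the leg's bounding box is flush with the corner).

B is a spool: two coaxial disc flanges of radius 99 mm and thickness 13 mm, joined by a core cylinder of radius 25 mm and height 230 mm. The lower flange rests on z = 0 and the three cylinders share a vertical axis.

The spool is on top of the stool.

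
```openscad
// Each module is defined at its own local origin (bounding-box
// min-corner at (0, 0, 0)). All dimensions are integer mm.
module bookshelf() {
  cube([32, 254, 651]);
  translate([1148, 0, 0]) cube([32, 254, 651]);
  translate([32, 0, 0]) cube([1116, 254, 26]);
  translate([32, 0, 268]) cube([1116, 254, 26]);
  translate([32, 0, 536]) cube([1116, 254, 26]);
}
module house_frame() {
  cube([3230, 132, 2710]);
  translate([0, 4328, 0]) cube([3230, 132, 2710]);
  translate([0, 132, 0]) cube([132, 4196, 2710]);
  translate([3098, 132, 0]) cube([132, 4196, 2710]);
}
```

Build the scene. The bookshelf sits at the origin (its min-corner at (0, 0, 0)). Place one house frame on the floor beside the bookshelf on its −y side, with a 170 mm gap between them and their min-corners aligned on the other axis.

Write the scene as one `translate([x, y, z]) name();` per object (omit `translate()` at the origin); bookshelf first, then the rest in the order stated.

bookshelf();
translate([0, -4630, 0]) house_frame();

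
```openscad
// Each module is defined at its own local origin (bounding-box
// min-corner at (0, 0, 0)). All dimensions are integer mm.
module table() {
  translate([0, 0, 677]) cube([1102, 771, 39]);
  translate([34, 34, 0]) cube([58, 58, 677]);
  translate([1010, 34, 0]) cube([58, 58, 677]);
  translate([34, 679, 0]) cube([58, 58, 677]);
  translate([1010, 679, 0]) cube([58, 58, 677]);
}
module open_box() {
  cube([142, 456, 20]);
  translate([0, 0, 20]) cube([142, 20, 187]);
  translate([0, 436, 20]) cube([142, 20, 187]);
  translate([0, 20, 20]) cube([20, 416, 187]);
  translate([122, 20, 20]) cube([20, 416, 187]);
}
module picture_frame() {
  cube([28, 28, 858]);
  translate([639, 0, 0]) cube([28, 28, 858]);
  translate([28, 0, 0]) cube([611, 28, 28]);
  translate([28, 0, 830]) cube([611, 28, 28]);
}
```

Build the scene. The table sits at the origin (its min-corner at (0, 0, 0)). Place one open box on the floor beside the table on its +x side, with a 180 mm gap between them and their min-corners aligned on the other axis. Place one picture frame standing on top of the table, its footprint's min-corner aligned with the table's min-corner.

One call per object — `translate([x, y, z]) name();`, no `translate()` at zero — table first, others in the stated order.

table();
translate([1282, 0, 0]) open_box();
translate([0, 0, 716]) picture_frame();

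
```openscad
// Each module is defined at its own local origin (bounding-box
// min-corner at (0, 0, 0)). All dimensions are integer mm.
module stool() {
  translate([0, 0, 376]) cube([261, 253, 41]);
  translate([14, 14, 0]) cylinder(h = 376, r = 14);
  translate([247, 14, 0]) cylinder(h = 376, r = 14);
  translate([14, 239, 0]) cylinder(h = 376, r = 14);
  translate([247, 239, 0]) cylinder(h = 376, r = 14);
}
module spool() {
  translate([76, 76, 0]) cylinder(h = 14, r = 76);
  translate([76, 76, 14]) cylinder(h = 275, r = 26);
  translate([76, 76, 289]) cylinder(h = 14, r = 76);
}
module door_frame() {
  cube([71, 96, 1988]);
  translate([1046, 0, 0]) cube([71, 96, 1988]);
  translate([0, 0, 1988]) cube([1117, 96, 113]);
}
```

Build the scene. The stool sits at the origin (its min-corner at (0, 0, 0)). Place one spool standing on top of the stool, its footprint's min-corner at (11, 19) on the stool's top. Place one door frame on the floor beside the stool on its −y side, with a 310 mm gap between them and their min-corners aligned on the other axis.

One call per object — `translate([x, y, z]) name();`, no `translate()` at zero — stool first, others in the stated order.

stool();
translate([11, 19, 417]) spool();
translate([0, -406, 0]) door_frame();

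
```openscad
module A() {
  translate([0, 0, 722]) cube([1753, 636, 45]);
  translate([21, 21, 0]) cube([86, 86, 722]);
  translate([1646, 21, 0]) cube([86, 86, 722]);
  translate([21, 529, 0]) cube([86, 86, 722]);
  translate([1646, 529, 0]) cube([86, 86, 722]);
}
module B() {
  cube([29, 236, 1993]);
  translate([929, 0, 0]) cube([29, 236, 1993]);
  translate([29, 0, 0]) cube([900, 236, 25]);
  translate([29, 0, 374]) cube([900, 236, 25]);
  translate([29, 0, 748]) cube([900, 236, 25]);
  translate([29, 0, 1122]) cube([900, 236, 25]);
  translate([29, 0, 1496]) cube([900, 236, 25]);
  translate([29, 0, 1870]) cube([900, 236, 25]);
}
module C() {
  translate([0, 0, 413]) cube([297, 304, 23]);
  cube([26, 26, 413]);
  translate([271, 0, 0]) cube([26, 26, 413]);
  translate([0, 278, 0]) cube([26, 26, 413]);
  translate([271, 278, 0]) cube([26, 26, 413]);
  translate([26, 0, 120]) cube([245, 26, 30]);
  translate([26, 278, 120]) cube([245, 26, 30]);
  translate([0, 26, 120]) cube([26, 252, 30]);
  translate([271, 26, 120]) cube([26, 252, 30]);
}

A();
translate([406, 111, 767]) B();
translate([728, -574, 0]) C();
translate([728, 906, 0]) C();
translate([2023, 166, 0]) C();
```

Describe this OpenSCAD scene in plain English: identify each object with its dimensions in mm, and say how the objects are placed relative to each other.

A is a rectangular dining table. The top is 1753×636×45 mm with its upper surface at z = 767 mm. It stands on four 86×86 mm square legs, each inset 21 mm from the nearest pair of top edges, running from the floor to the underside of the top.

B is a bookshelf 958 mm wide overall, 236 mm deep and 1993 mm tall. The two sides are 29 mm thick vertical panels. 6 horizontal shelves of 25 mm thickness span between the inner faces of the sides; the lowest shelf sits on the floor and shelves are stacked with a clear vertical gap of 349 mm between each pair.

C is a four-legged stool. The seat is a 297×304×23 mm slab whose top surface is at z = 436 mm; four square legs, each 26×26 mm in cross-section, run from the floor (z = 0) to the underside of the seat, each flush with a corner of the seat. Four stretchers, 26 mm wide and 30 mm tall, connect adjacent legs with their undersides at z = 120 mm, each running between the inner faces of the legs it joins and aligned with the legs' outer faces on the other axis.

The bookshelf is on top of the table. Three stools sit around the table at the −y, +y, +x sides.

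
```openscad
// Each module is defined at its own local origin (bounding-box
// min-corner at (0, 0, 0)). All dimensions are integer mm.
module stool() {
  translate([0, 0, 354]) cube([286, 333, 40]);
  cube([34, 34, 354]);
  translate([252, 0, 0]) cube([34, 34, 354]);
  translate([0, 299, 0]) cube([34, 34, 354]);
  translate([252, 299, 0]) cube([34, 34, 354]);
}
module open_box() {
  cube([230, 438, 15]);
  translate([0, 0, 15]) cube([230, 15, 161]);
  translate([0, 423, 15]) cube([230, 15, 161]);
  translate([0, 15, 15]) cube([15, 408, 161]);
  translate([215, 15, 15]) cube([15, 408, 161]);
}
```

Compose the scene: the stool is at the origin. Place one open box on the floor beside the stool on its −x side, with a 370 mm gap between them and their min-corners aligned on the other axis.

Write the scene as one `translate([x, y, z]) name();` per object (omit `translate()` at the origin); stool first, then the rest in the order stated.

stool();
translate([-600, 0, 0]) open_box();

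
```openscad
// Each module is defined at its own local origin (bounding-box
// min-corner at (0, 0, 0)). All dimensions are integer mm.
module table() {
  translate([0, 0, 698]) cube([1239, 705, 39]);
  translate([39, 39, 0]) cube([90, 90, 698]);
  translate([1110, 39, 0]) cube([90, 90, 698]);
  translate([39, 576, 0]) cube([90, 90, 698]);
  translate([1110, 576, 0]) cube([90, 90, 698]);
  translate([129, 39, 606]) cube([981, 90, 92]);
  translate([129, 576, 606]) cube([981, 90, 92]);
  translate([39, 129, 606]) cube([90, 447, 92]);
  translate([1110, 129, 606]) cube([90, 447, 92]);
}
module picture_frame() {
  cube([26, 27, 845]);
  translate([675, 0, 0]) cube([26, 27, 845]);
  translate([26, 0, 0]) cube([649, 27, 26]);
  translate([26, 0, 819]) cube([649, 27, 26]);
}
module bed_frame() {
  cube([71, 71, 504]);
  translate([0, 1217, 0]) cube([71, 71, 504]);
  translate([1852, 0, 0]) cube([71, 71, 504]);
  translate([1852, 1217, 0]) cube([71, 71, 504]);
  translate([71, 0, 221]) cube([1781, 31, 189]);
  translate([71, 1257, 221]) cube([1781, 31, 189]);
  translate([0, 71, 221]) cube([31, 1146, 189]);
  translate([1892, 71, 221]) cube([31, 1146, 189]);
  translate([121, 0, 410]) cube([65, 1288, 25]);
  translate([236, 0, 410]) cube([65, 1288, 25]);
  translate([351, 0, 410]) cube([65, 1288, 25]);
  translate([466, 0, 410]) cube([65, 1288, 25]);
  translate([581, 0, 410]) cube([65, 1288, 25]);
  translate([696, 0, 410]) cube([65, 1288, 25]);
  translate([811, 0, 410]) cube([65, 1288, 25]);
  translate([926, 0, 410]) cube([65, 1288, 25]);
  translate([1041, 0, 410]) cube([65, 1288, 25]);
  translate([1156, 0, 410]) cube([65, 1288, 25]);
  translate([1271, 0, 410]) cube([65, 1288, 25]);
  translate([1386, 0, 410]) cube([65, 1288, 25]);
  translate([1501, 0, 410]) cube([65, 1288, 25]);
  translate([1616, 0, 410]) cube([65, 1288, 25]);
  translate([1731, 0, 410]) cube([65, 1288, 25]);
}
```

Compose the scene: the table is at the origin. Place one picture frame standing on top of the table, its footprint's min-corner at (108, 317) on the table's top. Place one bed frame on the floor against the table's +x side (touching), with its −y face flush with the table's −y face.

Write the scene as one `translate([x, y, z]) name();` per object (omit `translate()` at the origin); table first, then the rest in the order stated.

table();
translate([108, 317, 737]) picture_frame();
translate([1239, 0, 0]) bed_frame();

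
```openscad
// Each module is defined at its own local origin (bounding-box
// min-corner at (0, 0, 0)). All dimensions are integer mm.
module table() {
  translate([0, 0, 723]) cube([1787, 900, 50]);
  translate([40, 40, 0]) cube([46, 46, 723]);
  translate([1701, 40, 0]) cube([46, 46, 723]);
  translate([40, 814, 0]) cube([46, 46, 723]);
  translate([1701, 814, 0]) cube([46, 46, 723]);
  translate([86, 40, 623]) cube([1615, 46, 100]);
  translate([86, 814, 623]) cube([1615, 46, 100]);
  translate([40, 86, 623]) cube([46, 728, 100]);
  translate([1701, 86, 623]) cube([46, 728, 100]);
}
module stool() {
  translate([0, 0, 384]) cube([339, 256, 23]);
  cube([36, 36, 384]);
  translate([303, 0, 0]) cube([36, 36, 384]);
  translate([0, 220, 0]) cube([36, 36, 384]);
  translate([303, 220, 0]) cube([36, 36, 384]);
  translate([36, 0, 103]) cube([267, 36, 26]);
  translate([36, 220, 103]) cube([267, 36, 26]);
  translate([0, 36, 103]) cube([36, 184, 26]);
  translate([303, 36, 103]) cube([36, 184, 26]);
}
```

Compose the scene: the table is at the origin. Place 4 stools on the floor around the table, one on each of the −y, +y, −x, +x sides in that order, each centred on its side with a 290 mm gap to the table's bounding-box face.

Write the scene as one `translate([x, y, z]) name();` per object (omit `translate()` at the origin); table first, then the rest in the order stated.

table();
translate([724, -546, 0]) stool();
translate([724, 1190, 0]) stool();
translate([-629, 322, 0]) stool();
translate([2077, 322, 0]) stool();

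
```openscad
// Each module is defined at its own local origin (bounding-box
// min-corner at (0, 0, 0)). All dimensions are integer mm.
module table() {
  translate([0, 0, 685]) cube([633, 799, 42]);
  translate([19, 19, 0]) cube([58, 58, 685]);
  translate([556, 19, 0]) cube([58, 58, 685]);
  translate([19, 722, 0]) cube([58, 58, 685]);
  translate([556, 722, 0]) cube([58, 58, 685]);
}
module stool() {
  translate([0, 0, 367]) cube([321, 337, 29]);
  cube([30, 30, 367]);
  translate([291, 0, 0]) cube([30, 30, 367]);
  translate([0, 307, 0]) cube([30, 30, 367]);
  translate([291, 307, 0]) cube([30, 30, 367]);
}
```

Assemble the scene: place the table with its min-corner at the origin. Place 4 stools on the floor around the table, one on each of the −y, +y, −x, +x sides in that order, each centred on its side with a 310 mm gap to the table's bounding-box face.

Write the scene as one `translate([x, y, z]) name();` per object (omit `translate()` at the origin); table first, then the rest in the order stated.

table();
translate([156, -647, 0]) stool();
translate([156, 1109, 0]) stool();
translate([-631, 231, 0]) stool();
translate([943, 231, 0]) stool();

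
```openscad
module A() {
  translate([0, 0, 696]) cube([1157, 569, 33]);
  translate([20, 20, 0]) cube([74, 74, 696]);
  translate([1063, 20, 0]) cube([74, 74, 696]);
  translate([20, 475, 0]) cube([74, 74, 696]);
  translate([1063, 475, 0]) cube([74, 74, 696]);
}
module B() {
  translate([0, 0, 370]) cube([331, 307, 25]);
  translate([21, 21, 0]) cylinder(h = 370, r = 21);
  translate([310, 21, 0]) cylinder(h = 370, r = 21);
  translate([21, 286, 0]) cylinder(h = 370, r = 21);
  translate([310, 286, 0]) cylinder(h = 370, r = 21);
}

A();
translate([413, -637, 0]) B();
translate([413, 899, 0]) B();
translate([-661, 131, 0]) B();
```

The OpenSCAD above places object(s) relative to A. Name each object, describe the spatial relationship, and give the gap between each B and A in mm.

A is a table. B is a stool. Three stools sit around the table at the −y, +y, −x sides. The gap between each stool and the table is 330 mm.

Each stool's nearest face is 330 mm from the table's bounding box.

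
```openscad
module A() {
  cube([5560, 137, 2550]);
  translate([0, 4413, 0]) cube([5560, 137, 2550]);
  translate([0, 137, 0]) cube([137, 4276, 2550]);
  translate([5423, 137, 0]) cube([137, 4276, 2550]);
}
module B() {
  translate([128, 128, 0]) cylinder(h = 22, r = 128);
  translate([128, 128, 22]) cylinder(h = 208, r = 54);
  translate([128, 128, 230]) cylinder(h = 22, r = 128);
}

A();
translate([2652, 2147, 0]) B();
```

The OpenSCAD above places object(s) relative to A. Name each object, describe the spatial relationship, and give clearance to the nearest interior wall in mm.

Clearances: x = 2515, y = 2010; minimum 2010 mm.

A is a house frame. B is a spool. The spool sits inside the house frame, centred. The clearance to the nearest interior wall is 2010 mm.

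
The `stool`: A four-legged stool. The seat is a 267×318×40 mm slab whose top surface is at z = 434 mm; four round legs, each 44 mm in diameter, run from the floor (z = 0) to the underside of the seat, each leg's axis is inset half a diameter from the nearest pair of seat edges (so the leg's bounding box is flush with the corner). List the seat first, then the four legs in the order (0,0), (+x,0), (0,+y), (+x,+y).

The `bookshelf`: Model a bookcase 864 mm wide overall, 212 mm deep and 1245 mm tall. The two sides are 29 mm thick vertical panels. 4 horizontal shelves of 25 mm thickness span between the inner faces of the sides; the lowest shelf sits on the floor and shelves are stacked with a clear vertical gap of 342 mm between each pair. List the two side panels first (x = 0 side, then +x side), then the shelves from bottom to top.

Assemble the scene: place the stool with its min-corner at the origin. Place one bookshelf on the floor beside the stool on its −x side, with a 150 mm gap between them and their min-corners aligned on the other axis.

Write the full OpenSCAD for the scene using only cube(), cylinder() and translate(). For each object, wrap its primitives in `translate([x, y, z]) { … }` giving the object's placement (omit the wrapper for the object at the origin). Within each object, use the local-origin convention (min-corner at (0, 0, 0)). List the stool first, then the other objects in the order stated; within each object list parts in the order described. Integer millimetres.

translate([0, 0, 394]) cube([267, 318, 40]);
translate([22, 22, 0]) cylinder(h = 394, r = 22);
translate([245, 22, 0]) cylinder(h = 394, r = 22);
translate([22, 296, 0]) cylinder(h = 394, r = 22);
translate([245, 296, 0]) cylinder(h = 394, r = 22);
translate([-1014, 0, 0]) {
  cube([29, 212, 1245]);
  translate([835, 0, 0]) cube([29, 212, 1245]);
  translate([29, 0, 0]) cube([806, 212, 25]);
  translate([29, 0, 367]) cube([806, 212, 25]);
  translate([29, 0, 734]) cube([806, 212, 25]);
  translate([29, 0, 1101]) cube([806, 212, 25]);
}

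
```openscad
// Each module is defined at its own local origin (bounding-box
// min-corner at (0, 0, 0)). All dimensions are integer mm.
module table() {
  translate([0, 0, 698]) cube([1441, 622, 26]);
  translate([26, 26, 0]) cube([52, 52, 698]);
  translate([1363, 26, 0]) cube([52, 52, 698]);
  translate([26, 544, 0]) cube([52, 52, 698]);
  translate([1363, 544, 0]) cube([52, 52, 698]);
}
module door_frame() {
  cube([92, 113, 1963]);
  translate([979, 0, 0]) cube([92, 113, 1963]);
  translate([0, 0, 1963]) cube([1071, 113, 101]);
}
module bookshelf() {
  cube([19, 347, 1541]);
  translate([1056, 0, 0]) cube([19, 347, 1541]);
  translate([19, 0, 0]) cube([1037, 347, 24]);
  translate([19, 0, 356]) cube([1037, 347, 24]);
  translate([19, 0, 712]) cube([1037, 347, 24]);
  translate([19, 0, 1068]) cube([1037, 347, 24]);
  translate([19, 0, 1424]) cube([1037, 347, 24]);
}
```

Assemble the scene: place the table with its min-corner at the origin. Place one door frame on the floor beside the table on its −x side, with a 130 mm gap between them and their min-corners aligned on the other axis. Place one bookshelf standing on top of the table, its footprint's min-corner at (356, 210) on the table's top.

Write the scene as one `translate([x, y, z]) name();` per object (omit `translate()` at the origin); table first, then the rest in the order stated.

table();
translate([-1201, 0, 0]) door_frame();
translate([356, 210, 724]) bookshelf();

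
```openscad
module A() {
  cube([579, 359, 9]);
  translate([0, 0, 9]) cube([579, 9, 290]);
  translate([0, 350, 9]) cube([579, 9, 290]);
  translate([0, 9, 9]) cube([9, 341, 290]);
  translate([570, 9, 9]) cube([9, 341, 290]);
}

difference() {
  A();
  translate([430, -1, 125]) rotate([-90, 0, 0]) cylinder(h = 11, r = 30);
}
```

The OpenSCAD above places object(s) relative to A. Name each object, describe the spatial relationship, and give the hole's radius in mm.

The subtracted cylinder has r = 30 mm.

A is an open box. The open box has a circular hole through its front wall. The hole's radius is 30 mm.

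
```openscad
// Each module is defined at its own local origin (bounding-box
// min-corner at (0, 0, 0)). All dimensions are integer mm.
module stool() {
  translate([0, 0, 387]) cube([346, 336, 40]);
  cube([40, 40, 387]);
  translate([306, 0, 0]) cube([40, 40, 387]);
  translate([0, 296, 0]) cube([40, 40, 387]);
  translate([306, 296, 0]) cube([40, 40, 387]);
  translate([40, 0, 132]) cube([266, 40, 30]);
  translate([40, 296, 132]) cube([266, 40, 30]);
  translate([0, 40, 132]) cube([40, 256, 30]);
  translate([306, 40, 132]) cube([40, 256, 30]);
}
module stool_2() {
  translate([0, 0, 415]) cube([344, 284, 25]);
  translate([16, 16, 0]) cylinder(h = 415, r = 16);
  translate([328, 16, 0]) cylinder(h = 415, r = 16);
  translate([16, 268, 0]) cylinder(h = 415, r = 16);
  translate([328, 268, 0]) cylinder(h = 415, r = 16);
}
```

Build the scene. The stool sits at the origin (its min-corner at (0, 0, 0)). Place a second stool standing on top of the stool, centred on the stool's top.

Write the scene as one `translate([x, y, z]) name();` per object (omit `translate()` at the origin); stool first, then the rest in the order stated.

stool();
translate([1, 26, 427]) stool_2();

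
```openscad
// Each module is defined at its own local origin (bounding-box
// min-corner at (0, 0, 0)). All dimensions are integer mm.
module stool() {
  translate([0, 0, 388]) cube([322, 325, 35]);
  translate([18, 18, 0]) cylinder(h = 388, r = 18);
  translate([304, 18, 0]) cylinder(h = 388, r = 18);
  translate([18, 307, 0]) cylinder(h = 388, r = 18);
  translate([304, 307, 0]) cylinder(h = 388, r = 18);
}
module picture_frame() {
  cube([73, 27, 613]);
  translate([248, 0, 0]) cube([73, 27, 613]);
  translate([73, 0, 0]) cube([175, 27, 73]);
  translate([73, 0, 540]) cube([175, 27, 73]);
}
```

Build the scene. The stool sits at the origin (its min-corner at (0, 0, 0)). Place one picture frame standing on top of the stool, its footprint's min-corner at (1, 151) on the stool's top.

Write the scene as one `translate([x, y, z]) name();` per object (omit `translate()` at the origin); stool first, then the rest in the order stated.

stool();
translate([1, 151, 423]) picture_frame();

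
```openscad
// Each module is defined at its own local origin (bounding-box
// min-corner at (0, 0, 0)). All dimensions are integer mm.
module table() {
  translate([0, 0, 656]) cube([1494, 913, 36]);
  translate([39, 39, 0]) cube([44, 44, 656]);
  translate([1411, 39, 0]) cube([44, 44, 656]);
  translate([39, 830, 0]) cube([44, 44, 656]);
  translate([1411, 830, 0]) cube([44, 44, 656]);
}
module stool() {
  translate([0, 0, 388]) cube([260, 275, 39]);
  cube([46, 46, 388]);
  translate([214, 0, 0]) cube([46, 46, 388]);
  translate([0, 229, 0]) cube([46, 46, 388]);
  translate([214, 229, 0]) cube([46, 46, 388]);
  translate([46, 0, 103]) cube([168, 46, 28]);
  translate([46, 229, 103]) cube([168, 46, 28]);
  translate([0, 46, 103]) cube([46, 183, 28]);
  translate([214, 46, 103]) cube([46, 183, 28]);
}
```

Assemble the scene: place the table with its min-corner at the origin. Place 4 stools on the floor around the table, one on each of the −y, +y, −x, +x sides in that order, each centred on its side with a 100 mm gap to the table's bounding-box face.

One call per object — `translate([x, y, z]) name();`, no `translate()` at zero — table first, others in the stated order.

table();
translate([617, -375, 0]) stool();
translate([617, 1013, 0]) stool();
translate([-360, 319, 0]) stool();
translate([1594, 319, 0]) stool();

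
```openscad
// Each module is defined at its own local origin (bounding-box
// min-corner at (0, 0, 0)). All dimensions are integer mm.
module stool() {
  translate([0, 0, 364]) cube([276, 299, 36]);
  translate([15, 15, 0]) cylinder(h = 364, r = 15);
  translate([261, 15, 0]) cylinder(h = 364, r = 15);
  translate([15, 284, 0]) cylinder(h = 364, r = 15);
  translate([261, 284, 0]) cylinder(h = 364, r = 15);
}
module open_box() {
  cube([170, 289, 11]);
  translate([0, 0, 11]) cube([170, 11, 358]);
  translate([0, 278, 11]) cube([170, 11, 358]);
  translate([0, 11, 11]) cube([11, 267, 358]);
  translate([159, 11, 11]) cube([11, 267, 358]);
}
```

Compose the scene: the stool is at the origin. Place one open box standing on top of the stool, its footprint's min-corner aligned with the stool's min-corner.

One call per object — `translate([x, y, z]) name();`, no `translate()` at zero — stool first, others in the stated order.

stool();
translate([0, 0, 400]) open_box();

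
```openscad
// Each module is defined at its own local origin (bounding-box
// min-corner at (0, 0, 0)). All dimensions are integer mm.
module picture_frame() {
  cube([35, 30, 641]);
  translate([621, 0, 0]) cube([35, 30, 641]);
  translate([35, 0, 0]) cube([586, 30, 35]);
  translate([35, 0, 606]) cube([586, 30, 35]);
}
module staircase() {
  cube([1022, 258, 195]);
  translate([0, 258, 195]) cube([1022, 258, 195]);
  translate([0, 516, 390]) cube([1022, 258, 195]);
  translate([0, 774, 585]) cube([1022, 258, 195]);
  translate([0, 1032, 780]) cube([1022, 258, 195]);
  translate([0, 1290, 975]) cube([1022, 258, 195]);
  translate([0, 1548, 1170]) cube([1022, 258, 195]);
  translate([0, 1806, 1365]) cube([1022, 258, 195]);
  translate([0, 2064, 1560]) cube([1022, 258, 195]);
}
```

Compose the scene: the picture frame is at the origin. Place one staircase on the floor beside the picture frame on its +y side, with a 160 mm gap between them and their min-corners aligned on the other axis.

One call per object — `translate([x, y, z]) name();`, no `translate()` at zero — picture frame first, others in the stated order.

picture_frame();
translate([0, 190, 0]) staircase();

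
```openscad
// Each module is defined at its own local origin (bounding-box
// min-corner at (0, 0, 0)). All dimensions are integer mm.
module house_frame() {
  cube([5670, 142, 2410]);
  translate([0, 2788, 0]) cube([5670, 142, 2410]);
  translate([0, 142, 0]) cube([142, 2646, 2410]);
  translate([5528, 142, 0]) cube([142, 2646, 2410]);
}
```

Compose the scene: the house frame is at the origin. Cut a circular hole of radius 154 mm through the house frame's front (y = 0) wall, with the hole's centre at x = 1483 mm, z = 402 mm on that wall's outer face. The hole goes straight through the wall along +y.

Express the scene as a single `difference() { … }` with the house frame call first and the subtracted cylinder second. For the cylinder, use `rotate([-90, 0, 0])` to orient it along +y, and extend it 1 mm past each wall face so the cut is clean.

difference() {
  house_frame();
  translate([1483, -1, 402]) rotate([-90, 0, 0]) cylinder(h = 144, r = 154);
}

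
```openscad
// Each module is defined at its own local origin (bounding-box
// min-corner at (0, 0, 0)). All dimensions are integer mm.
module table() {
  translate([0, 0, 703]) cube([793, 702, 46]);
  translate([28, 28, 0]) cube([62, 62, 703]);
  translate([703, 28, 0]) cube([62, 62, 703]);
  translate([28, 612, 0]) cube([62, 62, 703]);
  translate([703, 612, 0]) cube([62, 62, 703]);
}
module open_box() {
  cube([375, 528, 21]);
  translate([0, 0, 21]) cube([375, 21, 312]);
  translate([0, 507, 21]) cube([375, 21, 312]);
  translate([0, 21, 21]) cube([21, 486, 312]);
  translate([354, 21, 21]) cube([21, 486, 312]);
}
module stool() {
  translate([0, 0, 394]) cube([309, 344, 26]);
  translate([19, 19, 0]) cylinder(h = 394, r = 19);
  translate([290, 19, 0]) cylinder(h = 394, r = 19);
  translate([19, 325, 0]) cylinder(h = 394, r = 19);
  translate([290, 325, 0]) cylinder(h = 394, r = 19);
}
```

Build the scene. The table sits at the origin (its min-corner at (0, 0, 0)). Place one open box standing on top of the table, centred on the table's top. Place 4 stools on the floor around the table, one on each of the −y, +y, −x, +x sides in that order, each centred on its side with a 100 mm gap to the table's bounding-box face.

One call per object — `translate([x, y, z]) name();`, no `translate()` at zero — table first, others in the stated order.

table();
translate([209, 87, 749]) open_box();
translate([242, -444, 0]) stool();
translate([242, 802, 0]) stool();
translate([-409, 179, 0]) stool();
translate([893, 179, 0]) stool();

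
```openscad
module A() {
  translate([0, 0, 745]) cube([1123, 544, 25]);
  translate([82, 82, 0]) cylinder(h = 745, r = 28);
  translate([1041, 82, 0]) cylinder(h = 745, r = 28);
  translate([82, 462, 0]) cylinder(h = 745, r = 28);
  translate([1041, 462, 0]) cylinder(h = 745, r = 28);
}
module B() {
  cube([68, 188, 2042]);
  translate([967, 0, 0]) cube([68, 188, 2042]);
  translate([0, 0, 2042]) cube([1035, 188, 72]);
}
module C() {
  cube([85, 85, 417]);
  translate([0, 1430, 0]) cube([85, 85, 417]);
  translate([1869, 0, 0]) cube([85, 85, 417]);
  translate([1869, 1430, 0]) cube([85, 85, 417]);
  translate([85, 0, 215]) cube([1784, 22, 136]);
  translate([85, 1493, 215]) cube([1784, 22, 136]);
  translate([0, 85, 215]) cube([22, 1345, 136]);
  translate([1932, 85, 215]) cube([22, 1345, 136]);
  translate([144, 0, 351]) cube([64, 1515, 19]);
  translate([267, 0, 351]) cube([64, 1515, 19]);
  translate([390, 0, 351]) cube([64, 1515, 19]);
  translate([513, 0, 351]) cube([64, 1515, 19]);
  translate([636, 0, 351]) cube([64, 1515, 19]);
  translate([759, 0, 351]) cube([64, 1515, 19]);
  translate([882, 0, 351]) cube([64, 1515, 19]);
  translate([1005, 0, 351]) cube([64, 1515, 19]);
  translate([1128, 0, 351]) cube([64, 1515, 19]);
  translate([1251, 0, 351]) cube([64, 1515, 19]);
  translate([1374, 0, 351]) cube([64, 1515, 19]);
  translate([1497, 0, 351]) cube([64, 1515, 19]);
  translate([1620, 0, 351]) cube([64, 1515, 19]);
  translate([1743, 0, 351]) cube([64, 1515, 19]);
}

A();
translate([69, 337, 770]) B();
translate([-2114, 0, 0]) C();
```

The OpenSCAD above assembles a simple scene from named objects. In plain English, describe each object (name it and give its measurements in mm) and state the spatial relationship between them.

A is a table: top 1123 mm (x) × 544 mm (y), 25 mm thick, upper face at z = 770 mm, on four round legs of 56 mm diameter, each leg's bounding box inset 54 mm from the nearest pair of top edges, running from z = 0 to the bottom of the top.

B is a rectangular door frame: two vertical jambs of 68×188 mm section, 2042 mm tall, with a clear opening 899 mm wide between their inner faces. A header 72 mm tall and 188 mm deep lies on top of the jambs and spans the full outside width.

C is a bed frame 1954 mm long (x) by 1515 mm wide (y). Four 85×85 mm corner posts, 417 mm tall, at the corners of the footprint. Four rails of 22 mm thickness and 136 mm height run between adjacent posts with their undersides at z = 215 mm, their outer faces flush with the outside of the frame (the two x-running rails run between the posts' inner faces; the two y-running rails run between the posts' inner faces). 14 slats, each 64 mm wide (x) and 19 mm thick, lie across the top of the two x-running rails, running the full 1515 mm width of the frame in y; the slats are evenly spaced along x between the inner faces of the end posts with equal gaps (rounded down to the nearest mm) at the −x end and between each pair — any rounding remainder accumulates at the +x end.

The door frame is on top of the table. The bed frame is on the floor beside the table on its −x side.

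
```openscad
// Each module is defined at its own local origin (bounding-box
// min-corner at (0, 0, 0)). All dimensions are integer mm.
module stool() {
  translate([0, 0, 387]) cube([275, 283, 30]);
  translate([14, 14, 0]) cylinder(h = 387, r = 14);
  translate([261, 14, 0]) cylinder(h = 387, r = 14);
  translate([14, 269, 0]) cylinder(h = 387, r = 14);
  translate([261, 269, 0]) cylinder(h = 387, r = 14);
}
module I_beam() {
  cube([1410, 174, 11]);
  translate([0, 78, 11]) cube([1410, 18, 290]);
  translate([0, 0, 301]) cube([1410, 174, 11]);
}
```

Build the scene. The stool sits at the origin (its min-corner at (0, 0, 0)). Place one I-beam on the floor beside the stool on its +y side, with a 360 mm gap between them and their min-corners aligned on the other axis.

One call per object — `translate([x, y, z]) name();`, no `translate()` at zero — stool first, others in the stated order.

stool();
translate([0, 643, 0]) I_beam();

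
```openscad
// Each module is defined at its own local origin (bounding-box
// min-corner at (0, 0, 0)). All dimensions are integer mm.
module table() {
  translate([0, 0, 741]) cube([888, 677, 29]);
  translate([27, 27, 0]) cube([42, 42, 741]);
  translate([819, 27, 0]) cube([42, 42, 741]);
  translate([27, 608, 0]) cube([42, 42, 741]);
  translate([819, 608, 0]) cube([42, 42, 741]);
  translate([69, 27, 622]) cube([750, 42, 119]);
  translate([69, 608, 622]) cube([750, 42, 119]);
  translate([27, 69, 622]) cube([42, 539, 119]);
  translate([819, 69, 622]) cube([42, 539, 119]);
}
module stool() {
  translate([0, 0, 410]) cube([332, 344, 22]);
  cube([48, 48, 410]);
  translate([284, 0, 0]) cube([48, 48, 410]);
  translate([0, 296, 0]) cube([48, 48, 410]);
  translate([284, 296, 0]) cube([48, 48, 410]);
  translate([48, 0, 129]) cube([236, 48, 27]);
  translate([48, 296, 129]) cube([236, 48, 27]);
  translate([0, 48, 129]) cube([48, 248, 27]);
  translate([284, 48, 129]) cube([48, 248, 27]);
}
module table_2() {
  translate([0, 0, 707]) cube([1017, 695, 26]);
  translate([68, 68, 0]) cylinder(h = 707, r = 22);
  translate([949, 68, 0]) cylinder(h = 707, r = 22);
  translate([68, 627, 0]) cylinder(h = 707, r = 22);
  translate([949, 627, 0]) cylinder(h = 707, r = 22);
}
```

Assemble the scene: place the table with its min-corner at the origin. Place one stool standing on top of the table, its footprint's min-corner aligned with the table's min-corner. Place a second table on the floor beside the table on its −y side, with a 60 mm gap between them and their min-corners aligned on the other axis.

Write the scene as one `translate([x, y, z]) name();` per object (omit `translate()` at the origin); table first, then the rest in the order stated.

table();
translate([0, 0, 770]) stool();
translate([0, -755, 0]) table_2();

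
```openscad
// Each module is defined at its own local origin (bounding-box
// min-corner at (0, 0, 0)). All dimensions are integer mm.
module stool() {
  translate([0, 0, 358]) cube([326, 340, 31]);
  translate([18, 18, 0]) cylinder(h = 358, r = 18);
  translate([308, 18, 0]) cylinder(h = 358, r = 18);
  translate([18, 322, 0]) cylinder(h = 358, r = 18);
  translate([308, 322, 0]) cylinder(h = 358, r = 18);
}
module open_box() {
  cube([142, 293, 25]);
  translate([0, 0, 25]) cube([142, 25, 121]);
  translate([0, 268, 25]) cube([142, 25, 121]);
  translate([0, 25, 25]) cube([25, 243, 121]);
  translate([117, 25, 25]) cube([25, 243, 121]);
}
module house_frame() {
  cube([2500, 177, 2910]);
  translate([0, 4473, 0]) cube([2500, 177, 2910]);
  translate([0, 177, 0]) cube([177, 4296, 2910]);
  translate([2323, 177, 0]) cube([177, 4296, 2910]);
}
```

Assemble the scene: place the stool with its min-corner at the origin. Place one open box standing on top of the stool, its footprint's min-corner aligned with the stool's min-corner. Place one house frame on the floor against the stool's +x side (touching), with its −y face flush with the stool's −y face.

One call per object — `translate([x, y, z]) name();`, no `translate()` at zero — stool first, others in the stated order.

stool();
translate([0, 0, 389]) open_box();
translate([326, 0, 0]) house_frame();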